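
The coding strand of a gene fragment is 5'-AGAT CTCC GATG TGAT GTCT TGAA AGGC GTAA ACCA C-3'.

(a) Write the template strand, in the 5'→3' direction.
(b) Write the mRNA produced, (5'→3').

(a) The template strand is the reverse complement of the coding strand: complement TCTAGAGGCTACACTACAGAACTTTCCGCATTTGGTG, then reverse.
(b) mRNA matches the coding strand with T→U.

(a) 5'-GTGGTTTACGCCTTTCAAGACATCACATCGGAGATCT-3'
(b) 5'-AGAUCUCCGAUGUGAUGUCUUGAAAGGCGUAAACCAC-3'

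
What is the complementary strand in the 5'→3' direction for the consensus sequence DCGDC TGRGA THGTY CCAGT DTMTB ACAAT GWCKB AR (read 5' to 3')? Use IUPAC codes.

5′-YTVMGWCATTGTVAKAHACTGGRACDATCYCAGHCGH-3′

Standard pairs A↔T, G↔C; ambiguity codes pair R↔Y, M↔K, W↔W, B↔V, D↔H. Complement (HGCHGACYCTADCARGGTCAHAKAVTGTTACWGMVTY), then reverse for 5'→3'.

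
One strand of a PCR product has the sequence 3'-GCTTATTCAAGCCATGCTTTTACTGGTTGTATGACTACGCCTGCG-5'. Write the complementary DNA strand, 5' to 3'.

The strand is given 3'→5', so its complement runs 5'→3' in the same left-to-right order: pair each base A↔T, G↔C.

5'-CGAATAAGTTCGGTACGAAAATGACCAACATACTGATGCGGACGC-3'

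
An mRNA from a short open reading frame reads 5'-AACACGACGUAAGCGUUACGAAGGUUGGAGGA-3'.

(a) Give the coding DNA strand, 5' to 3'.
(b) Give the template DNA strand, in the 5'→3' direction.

(a) The coding strand matches the mRNA with U→T.
(b) The template strand is the reverse complement of the coding strand.

(a) 5'-AACACGACGTAAGCGTTACGAAGGTTGGAGGA-3'
(b) 5'-TCCTCCAACCTTCGTAACGCTTACGTCGTGTT-3'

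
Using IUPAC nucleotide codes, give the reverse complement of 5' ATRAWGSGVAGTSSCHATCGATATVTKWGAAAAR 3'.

Standard pairs A↔T, G↔C; ambiguity codes pair R↔Y, K↔M, W↔W, S↔S, H↔D, V↔B. Complement (TAYTWCSCBTCASSGDTAGCTATABAMWCTTTTY), then reverse for 5'→3'.

5'-YTTTTCWMABATATCGATDGSSACTBCSCWTYAT-3'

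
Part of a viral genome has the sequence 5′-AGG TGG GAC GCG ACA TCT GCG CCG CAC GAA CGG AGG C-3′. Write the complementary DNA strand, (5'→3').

Pairing A↔T and G↔C gives TCCACCCTGCGCTGTAGACGCGGCGTGCTTGCCTCCG, running 3'→5'. Reverse for the 5'→3' convention.

5'-GCCTCCGTTCGTGCGGCGCAGATGTCGCGTCCCACCT-3'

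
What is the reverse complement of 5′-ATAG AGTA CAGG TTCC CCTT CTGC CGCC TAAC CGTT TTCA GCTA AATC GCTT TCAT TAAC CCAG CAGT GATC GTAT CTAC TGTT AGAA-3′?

5'-TTCTAACAGTAGATACGATCACTGCTGGGTTAATGAAAGCGATTTAGCTGAAAACGGTTAGGCGGCAGAAGGGGAACCTGTACTCTAT-3'

Reading the sequence 3'→5' and pairing each base (A↔T, G↔C) gives the reverse complement directly.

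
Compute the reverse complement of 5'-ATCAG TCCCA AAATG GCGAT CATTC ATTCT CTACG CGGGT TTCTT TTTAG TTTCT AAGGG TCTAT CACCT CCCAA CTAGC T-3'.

Complement each base (A↔T, G↔C): TAGTCAGGGTTTTACCGCTAGTAAGTAAGAGATGCGCCCAAAGAAAAATCAAAGATTCCCAGATAGTGGAGGGTTGATCGA. Then reverse.

5′-AGCTAGTTGGGAGGTGATAGACCCTTAGAAACTAAAAAGAAACCCGCGTAGAGAATGAATGATCGCCATTTTGGGACTGAT-3′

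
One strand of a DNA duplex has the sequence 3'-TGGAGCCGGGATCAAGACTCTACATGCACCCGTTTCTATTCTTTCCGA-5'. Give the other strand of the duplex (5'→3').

5'-ACCTCGGCCCTAGTTCTGAGATGTACGTGGGCAAAGATAAGAAAGGCT-3'

The strand is given 3'→5', so its complement runs 5'→3' in the same left-to-right order: pair each base A↔T, G↔C.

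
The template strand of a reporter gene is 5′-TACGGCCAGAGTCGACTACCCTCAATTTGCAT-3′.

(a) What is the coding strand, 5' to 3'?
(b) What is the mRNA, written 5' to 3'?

(a) 5'-ATGCAAATTGAGGGTAGTCGACTCTGGCCGTA-3'
(b) 5'-AUGCAAAUUGAGGGUAGUCGACUCUGGCCGUA-3'

(a) The coding strand is the reverse complement of the template: complement ATGCCGGTCTCAGCTGATGGGAGTTAAACGTA, then reverse.
(b) mRNA has the coding-strand sequence with T→U.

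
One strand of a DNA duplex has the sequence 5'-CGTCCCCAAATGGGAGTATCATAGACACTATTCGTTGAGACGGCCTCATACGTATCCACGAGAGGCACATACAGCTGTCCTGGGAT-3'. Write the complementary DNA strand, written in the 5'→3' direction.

5'-ATCCCAGGACAGCTGTATGTGCCTCTCGTGGATACGTATGAGGCCGTCTCAACGAATAGTGTCTATGATACTCCCATTTGGGGACG-3'

The complement of CGTCCCCAAATGGGAGTATCATAGACACTATTCGTTGAGACGGCCTCATACGTATCCACGAGAGGCACATACAGCTGTCCTGGGAT is GCAGGGGTTTACCCTCATAGTATCTGTGATAAGCAACTCTGCCGGAGTATGCATAGGTGCTCTCCGTGTATGTCGACAGGACCCTA (A↔T, G↔C). DNA strands are antiparallel, so the complementary strand runs 3'→5'; reversing gives the 5'→3' form.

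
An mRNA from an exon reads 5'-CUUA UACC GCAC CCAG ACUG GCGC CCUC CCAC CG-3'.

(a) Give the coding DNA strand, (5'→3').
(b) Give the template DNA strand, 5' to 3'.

(a) 5'-CTTATACCGCACCCAGACTGGCGCCCTCCCACCG-3'
(b) 5'-CGGTGGGAGGGCGCCAGTCTGGGTGCGGTATAAG-3'

(a) The coding strand matches the mRNA with U→T.
(b) The template strand is the reverse complement of the coding strand.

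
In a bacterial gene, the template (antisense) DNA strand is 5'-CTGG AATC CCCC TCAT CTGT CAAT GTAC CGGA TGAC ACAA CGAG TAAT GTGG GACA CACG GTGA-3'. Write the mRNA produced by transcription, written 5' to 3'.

RNA polymerase reads the template 3'→5' and synthesizes mRNA 5'→3' by base-pairing (A→U, T→A, G↔C). The complement of the template is GACCTTAGGGGGAGTAGACAGTTACATGGCCTACTGTGTTGCTCATTACACCCTGTGTGCCACT; antiparallel, so 5'→3' the coding strand is TCACCGTGTGTCCCACATTACTCGTTGTGTCATCCGGTACATTGACAGATGAGGGGGATTCCAG. Replace T with U for the mRNA.

5'-UCACCGUGUGUCCCACAUUACUCGUUGUGUCAUCCGGUACAUUGACAGAUGAGGGGGAUUCCAG-3'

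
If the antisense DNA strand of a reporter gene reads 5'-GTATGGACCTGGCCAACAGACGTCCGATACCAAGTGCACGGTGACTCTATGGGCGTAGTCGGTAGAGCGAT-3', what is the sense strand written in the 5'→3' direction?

The coding strand is complementary and antiparallel to the template: take the complement (A↔T, G↔C) and reverse.

5'-ATCGCTCTACCGACTACGCCCATAGAGTCACCGTGCACTTGGTATCGGACGTCTGTTGGCCAGGTCCATAC-3'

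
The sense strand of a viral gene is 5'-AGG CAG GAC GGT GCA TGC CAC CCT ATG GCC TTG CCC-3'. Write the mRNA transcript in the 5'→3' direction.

5'-AGGCAGGACGGUGCAUGCCACCCUAUGGCCUUGCCC-3'

mRNA has the coding-strand sequence with U in place of T.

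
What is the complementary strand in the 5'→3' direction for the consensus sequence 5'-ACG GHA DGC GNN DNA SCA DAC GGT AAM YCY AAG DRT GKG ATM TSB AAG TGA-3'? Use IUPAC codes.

5'-TCACTTVSAKATCMCAYHCTTRGRKTTACCGTHTGSTNHNNCGCHTDCCGT-3'

Standard pairs A↔T, G↔C; ambiguity codes pair R↔Y, M↔K, S↔S, B↔V, D↔H, N↔N. Complement (TGCCDTHCGCNNHNTSGTHTGCCATTKRGRTTCHYACMCTAKASVTTCACT), then reverse for 5'→3'.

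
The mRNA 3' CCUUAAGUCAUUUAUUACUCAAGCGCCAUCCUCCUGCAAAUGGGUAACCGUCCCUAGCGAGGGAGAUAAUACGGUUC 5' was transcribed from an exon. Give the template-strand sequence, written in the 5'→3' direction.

5'-GGAATTCAGTAAATAATGAGTTCGCGGTAGGAGGACGTTTACCCATTGGCAGGGATCGCTCCCTCTATTATGCCAAG-3'

Written 5'→3' the mRNA is CUUGGCAUAAUAGAGGGAGCGAUCCCUGCCAAUGGGUAAACGUCCUCCUACCGCGAACUCAUUAUUUACUGAAUUCC, so the coding DNA strand is CTTGGCATAATAGAGGGAGCGATCCCTGCCAATGGGTAAACGTCCTCCTACCGCGAACTCATTATTTACTGAATTCC. The template is its reverse complement.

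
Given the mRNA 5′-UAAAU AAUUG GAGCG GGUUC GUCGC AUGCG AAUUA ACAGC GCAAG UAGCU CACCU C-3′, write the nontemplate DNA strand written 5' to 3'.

5'-TAAATAATTGGAGCGGGTTCGTCGCATGCGAATTAACAGCGCAAGTAGCTCACCTC-3'

The coding DNA strand has the same 5'→3' sequence as the mRNA with U replaced by T.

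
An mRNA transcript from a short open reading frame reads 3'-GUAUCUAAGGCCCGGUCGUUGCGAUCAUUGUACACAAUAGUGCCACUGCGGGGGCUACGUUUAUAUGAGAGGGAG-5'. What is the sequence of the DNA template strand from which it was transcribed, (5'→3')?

5'-CATAGATTCCGGGCCAGCAACGCTAGTAACATGTGTTATCACGGTGACGCCCCCGATGCAAATATACTCTCCCTC-3'

Written 5'→3' the mRNA is GAGGGAGAGUAUAUUUGCAUCGGGGGCGUCACCGUGAUAACACAUGUUACUAGCGUUGCUGGCCCGGAAUCUAUG, so the coding DNA strand is GAGGGAGAGTATATTTGCATCGGGGGCGTCACCGTGATAACACATGTTACTAGCGTTGCTGGCCCGGAATCTATG. The template is its reverse complement.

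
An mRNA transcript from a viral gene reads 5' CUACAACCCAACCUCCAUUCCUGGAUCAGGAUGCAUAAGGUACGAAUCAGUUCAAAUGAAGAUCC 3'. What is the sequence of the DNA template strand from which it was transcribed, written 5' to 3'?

5'-GGATCTTCATTTGAACTGATTCGTACCTTATGCATCCTGATCCAGGAATGGAGGTTGGGTTGTAG-3'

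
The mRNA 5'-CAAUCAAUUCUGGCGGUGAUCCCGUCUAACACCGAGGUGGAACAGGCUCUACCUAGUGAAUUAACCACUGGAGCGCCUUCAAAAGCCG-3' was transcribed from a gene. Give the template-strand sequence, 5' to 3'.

Replace U with T to get the coding DNA strand: CAATCAATTCTGGCGGTGATCCCGTCTAACACCGAGGTGGAACAGGCTCTACCTAGTGAATTAACCACTGGAGCGCCTTCAAAAGCCG. The template strand is its reverse complement (complement GTTAGTTAAGACCGCCACTAGGGCAGATTGTGGCTCCACCTTGTCCGAGATGGATCACTTAATTGGTGACCTCGCGGAAGTTTTCGGC, then reverse).

5'-CGGCTTTTGAAGGCGCTCCAGTGGTTAATTCACTAGGTAGAGCCTGTTCCACCTCGGTGTTAGACGGGATCACCGCCAGAATTGATTG-3'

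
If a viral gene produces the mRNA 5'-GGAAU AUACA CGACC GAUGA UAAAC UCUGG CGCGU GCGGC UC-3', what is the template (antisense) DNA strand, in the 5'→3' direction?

Replace U with T to get the coding DNA strand: GGAATATACACGACCGATGATAAACTCTGGCGCGTGCGGCTC. The template strand is its reverse complement (complement CCTTATATGTGCTGGCTACTATTTGAGACCGCGCACGCCGAG, then reverse).

5'-GAGCCGCACGCGCCAGAGTTTATCATCGGTCGTGTATATTCC-3'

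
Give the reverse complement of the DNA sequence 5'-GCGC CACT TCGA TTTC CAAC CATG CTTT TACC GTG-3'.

5′-CACGGTAAAAGCATGGTTGGAAATCGAAGTGGCGC-3′

Complement each base (A↔T, G↔C): CGCGGTGAAGCTAAAGGTTGGTACGAAAATGGCAC. Then reverse.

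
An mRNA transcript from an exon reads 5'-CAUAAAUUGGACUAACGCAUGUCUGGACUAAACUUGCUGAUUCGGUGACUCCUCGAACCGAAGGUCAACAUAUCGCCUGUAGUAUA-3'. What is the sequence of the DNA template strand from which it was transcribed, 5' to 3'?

Replace U with T to get the coding DNA strand: CATAAATTGGACTAACGCATGTCTGGACTAAACTTGCTGATTCGGTGACTCCTCGAACCGAAGGTCAACATATCGCCTGTAGTATA. The template strand is its reverse complement (complement GTATTTAACCTGATTGCGTACAGACCTGATTTGAACGACTAAGCCACTGAGGAGCTTGGCTTCCAGTTGTATAGCGGACATCATAT, then reverse).

5'-TATACTACAGGCGATATGTTGACCTTCGGTTCGAGGAGTCACCGAATCAGCAAGTTTAGTCCAGACATGCGTTAGTCCAATTTATG-3'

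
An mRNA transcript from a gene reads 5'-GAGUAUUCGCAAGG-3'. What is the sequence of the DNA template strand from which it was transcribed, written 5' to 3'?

Replace U with T to get the coding DNA strand: GAGTATTCGCAAGG. The template strand is its reverse complement (complement CTCATAAGCGTTCC, then reverse).

5'-CCTTGCGAATACTC-3'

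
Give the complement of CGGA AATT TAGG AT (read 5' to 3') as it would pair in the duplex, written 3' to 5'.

3′-GCCTTTAAATCCTA-5′

Base-pairing A↔T, G↔C gives the complement. The complementary strand is antiparallel, so paired with a 5'→3' strand it runs 3'→5'.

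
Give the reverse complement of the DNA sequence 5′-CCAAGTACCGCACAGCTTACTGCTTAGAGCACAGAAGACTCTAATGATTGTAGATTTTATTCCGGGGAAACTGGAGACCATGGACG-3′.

Reading the sequence 3'→5' and pairing each base (A↔T, G↔C) gives the reverse complement directly.

5'-CGTCCATGGTCTCCAGTTTCCCCGGAATAAAATCTACAATCATTAGAGTCTTCTGTGCTCTAAGCAGTAAGCTGTGCGGTACTTGG-3'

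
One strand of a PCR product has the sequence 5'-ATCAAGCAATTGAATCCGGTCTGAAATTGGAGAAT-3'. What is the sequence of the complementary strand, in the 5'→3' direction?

5'-ATTCTCCAATTTCAGACCGGATTCAATTGCTTGAT-3'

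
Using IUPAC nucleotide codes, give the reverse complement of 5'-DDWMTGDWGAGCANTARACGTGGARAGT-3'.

5′-ACTYTCCACGTYTANTGCTCWHCAKWHH-3′

Standard pairs A↔T, G↔C; ambiguity codes pair R↔Y, M↔K, W↔W, D↔H, N↔N. Complement (HHWKACHWCTCGTNATYTGCACCTYTCA), then reverse for 5'→3'.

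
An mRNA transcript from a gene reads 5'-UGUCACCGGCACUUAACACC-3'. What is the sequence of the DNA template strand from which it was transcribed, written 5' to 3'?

5'-GGTGTTAAGTGCCGGTGACA-3'

Replace U with T to get the coding DNA strand: TGTCACCGGCACTTAACACC. The template strand is its reverse complement (complement ACAGTGGCCGTGAATTGTGG, then reverse).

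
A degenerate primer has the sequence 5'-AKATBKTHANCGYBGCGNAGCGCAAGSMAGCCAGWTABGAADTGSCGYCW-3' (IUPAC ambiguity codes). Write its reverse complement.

Standard pairs A↔T, G↔C; ambiguity codes pair Y↔R, M↔K, W↔W, S↔S, B↔V, D↔H, N↔N. Complement (TMTAVMADTNGCRVCGCNTCGCGTTCSKTCGGTCWATVCTTHACSGCRGW), then reverse for 5'→3'.

5'-WGRCGSCAHTTCVTAWCTGGCTKSCTTGCGCTNCGCVRCGNTDAMVATMT-3'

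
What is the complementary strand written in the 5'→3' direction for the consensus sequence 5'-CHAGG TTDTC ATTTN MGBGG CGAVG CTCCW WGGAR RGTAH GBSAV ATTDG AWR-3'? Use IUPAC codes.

5'-YWTCHAATBTSVCDTACYYTCCWWGGAGCBTCGCCVCKNAAATGAHAACCTDG-3'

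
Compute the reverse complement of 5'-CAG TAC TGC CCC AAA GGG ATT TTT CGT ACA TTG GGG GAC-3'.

5′-GTCCCCCAATGTACGAAAAATCCCTTTGGGGCAGTACTG-3′

Complement each base (A↔T, G↔C): GTCATGACGGGGTTTCCCTAAAAAGCATGTAACCCCCTG. Then reverse.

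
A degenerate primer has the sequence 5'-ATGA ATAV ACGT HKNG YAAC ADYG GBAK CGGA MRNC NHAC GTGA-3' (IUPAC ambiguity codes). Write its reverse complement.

5'-TCACGTDNGNYKTCCGMTVCCRHTGTTRCNMDACGTBTATTCAT-3'

Standard pairs A↔T, G↔C; ambiguity codes pair R↔Y, M↔K, B↔V, D↔H, N↔N. Complement (TACTTATBTGCADMNCRTTGTHRCCVTMGCCTKYNGNDTGCACT), then reverse for 5'→3'.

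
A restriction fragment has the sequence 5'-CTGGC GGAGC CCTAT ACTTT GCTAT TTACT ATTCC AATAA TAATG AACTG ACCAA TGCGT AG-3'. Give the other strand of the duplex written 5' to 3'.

The complement of CTGGCGGAGCCCTATACTTTGCTATTTACTATTCCAATAATAATGAACTGACCAATGCGTAG is GACCGCCTCGGGATATGAAACGATAAATGATAAGGTTATTATTACTTGACTGGTTACGCATC (A↔T, G↔C). DNA strands are antiparallel, so the complementary strand runs 3'→5'; reversing gives the 5'→3' form.

5′-CTACGCATTGGTCAGTTCATTATTATTGGAATAGTAAATAGCAAAGTATAGGGCTCCGCCAG-3′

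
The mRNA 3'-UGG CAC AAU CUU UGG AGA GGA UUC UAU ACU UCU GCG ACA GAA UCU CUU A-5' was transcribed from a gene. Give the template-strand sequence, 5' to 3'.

Written 5'→3' the mRNA is AUUCUCUAAGACAGCGUCUUCAUAUCUUAGGAGAGGUUUCUAACACGGU, so the coding DNA strand is ATTCTCTAAGACAGCGTCTTCATATCTTAGGAGAGGTTTCTAACACGGT. The template is its reverse complement.

5'-ACCGTGTTAGAAACCTCTCCTAAGATATGAAGACGCTGTCTTAGAGAAT-3'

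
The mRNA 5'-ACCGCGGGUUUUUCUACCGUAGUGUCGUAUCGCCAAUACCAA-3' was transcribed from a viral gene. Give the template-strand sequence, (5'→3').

5′-TTGGTATTGGCGATACGACACTACGGTAGAAAAACCCGCGGT-3′

Replace U with T to get the coding DNA strand: ACCGCGGGTTTTTCTACCGTAGTGTCGTATCGCCAATACCAA. The template strand is its reverse complement (complement TGGCGCCCAAAAAGATGGCATCACAGCATAGCGGTTATGGTT, then reverse).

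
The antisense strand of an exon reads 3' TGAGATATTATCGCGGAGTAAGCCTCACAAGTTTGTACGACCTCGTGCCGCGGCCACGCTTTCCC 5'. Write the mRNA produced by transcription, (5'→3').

5'-ACUCUAUAAUAGCGCCUCAUUCGGAGUGUUCAAACAUGCUGGAGCACGGCGCCGGUGCGAAAGGG-3'

Reading the template 3'→5' as shown, RNA polymerase pairs each base (A→U, T→A, G↔C) to build mRNA 5'→3' directly.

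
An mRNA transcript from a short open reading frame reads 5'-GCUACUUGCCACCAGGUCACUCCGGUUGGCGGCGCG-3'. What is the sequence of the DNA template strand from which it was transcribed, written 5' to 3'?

Replace U with T to get the coding DNA strand: GCTACTTGCCACCAGGTCACTCCGGTTGGCGGCGCG. The template strand is its reverse complement (complement CGATGAACGGTGGTCCAGTGAGGCCAACCGCCGCGC, then reverse).

5'-CGCGCCGCCAACCGGAGTGACCTGGTGGCAAGTAGC-3'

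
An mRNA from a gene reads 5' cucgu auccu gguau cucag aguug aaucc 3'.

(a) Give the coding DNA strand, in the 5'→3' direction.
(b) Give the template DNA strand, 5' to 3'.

(a) The coding strand matches the mRNA with U→T.
(b) The template strand is the reverse complement of the coding strand.

(a) 5'-CTCGTATCCTGGTATCTCAGAGTTGAATCC-3'
(b) 5'-GGATTCAACTCTGAGATACCAGGATACGAG-3'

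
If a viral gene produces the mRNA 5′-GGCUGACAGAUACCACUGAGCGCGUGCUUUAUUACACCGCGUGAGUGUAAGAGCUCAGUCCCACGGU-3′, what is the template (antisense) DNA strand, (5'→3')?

5'-ACCGTGGGACTGAGCTCTTACACTCACGCGGTGTAATAAAGCACGCGCTCAGTGGTATCTGTCAGCC-3'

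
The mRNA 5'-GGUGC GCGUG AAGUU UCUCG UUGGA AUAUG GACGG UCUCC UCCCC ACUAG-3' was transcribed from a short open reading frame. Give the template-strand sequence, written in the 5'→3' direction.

5'-CTAGTGGGGAGGAGACCGTCCATATTCCAACGAGAAACTTCACGCGCACC-3'

Replace U with T to get the coding DNA strand: GGTGCGCGTGAAGTTTCTCGTTGGAATATGGACGGTCTCCTCCCCACTAG. The template strand is its reverse complement (complement CCACGCGCACTTCAAAGAGCAACCTTATACCTGCCAGAGGAGGGGTGATC, then reverse).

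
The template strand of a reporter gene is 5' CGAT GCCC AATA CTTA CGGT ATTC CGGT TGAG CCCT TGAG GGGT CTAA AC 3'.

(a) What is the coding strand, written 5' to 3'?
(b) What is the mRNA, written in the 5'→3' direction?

(a) The coding strand is the reverse complement of the template: complement GCTACGGGTTATGAATGCCATAAGGCCAACTCGGGAACTCCCCAGATTTG, then reverse.
(b) mRNA has the coding-strand sequence with T→U.

(a) 5'-GTTTAGACCCCTCAAGGGCTCAACCGGAATACCGTAAGTATTGGGCATCG-3'
(b) 5'-GUUUAGACCCCUCAAGGGCUCAACCGGAAUACCGUAAGUAUUGGGCAUCG-3'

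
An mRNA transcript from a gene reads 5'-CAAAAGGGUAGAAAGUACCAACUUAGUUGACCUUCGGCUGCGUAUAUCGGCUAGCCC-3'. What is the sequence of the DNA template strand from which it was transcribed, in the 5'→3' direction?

Replace U with T to get the coding DNA strand: CAAAAGGGTAGAAAGTACCAACTTAGTTGACCTTCGGCTGCGTATATCGGCTAGCCC. The template strand is its reverse complement (complement GTTTTCCCATCTTTCATGGTTGAATCAACTGGAAGCCGACGCATATAGCCGATCGGG, then reverse).

5'-GGGCTAGCCGATATACGCAGCCGAAGGTCAACTAAGTTGGTACTTTCTACCCTTTTG-3'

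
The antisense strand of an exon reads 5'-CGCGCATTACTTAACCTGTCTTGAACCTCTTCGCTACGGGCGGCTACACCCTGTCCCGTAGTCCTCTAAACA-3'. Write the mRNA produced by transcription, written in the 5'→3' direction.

5'-UGUUUAGAGGACUACGGGACAGGGUGUAGCCGCCCGUAGCGAAGAGGUUCAAGACAGGUUAAGUAAUGCGCG-3'

The mRNA has the sequence of the coding strand (reverse complement of the template) with T→U. Reverse complement of CGCGCATTACTTAACCTGTCTTGAACCTCTTCGCTACGGGCGGCTACACCCTGTCCCGTAGTCCTCTAAACA is TGTTTAGAGGACTACGGGACAGGGTGTAGCCGCCCGTAGCGAAGAGGTTCAAGACAGGTTAAGTAATGCGCG; then T→U.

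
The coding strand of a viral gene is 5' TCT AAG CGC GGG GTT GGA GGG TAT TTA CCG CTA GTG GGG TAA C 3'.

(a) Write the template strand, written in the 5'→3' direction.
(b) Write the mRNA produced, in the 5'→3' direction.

(a) 5'-GTTACCCCACTAGCGGTAAATACCCTCCAACCCCGCGCTTAGA-3'
(b) 5'-UCUAAGCGCGGGGUUGGAGGGUAUUUACCGCUAGUGGGGUAAC-3'

(a) The template strand is the reverse complement of the coding strand: complement AGATTCGCGCCCCAACCTCCCATAAATGGCGATCACCCCATTG, then reverse.
(b) mRNA matches the coding strand with T→U.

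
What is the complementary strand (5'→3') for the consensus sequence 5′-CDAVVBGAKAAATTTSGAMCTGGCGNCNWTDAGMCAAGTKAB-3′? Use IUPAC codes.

5'-VTMACTTGKCTHAWNGNCGCCAGKTCSAAATTTMTCVBBTHG-3'

Standard pairs A↔T, G↔C; ambiguity codes pair M↔K, W↔W, S↔S, B↔V, D↔H, N↔N. Complement (GHTBBVCTMTTTAAASCTKGACCGCNGNWAHTCKGTTCAMTV), then reverse for 5'→3'.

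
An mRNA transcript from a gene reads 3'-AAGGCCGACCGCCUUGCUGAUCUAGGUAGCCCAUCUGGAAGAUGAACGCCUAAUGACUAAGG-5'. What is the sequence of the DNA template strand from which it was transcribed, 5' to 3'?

5′-TTCCGGCTGGCGGAACGACTAGATCCATCGGGTAGACCTTCTACTTGCGGATTACTGATTCC-3′

Written 5'→3' the mRNA is GGAAUCAGUAAUCCGCAAGUAGAAGGUCUACCCGAUGGAUCUAGUCGUUCCGCCAGCCGGAA, so the coding DNA strand is GGAATCAGTAATCCGCAAGTAGAAGGTCTACCCGATGGATCTAGTCGTTCCGCCAGCCGGAA. The template is its reverse complement.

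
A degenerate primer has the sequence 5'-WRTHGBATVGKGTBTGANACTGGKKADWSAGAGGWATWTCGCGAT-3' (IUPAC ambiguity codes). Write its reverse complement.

Standard pairs A↔T, G↔C; ambiguity codes pair R↔Y, K↔M, W↔W, S↔S, B↔V, D↔H, N↔N. Complement (WYADCVTABCMCAVACTNTGACCMMTHWSTCTCCWTAWAGCGCTA), then reverse for 5'→3'.

5'-ATCGCGAWATWCCTCTSWHTMMCCAGTNTCAVACMCBATVCDAYW-3'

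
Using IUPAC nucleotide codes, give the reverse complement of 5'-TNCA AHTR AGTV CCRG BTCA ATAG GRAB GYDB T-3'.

Standard pairs A↔T, G↔C; ambiguity codes pair R↔Y, B↔V, D↔H, N↔N. Complement (ANGTTDAYTCABGGYCVAGTTATCCYTVCRHVA), then reverse for 5'→3'.

5'-AVHRCVTYCCTATTGAVCYGGBACTYADTTGNA-3'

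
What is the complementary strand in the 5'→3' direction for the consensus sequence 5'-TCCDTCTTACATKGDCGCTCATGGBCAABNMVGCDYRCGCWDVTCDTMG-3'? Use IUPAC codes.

Standard pairs A↔T, G↔C; ambiguity codes pair R↔Y, M↔K, W↔W, B↔V, D↔H, N↔N. Complement (AGGHAGAATGTAMCHGCGAGTACCVGTTVNKBCGHRYGCGWHBAGHAKC), then reverse for 5'→3'.

5'-CKAHGABHWGCGYRHGCBKNVTTGVCCATGAGCGHCMATGTAAGAHGGA-3'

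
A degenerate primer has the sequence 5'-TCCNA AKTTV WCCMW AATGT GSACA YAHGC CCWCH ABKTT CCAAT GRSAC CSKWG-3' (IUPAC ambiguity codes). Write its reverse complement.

5'-CWMSGGTSYCATTGGAAMVTDGWGGGCDTRTGTSCACATTWKGGWBAAMTTNGGA-3'

Standard pairs A↔T, G↔C; ambiguity codes pair R↔Y, M↔K, W↔W, S↔S, B↔V, H↔D, N↔N. Complement (AGGNTTMAABWGGKWTTACACSTGTRTDCGGGWGDTVMAAGGTTACYSTGGSMWC), then reverse for 5'→3'.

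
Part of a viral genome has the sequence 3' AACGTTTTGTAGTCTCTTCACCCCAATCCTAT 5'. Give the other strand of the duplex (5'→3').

The strand is given 3'→5', so its complement runs 5'→3' in the same left-to-right order: pair each base A↔T, G↔C.

5'-TTGCAAAACATCAGAGAAGTGGGGTTAGGATA-3'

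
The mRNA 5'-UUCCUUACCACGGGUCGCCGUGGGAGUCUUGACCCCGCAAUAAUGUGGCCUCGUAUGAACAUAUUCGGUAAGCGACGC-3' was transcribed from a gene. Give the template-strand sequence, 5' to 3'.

5′-GCGTCGCTTACCGAATATGTTCATACGAGGCCACATTATTGCGGGGTCAAGACTCCCACGGCGACCCGTGGTAAGGAA-3′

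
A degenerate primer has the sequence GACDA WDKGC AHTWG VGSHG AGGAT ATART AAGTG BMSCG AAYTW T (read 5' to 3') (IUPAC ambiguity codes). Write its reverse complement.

5'-AWARTTCGSKVCACTTAYTATATCCTCDSCBCWADTGCMHWTHGTC-3'

Standard pairs A↔T, G↔C; ambiguity codes pair R↔Y, M↔K, W↔W, S↔S, B↔V, D↔H. Complement (CTGHTWHMCGTDAWCBCSDCTCCTATATYATTCACVKSGCTTRAWA), then reverse for 5'→3'.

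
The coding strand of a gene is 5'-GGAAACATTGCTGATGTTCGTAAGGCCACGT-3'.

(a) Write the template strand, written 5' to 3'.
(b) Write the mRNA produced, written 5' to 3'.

(a) 5'-ACGTGGCCTTACGAACATCAGCAATGTTTCC-3'
(b) 5′-GGAAACAUUGCUGAUGUUCGUAAGGCCACGU-3′

(a) The template strand is the reverse complement of the coding strand: complement CCTTTGTAACGACTACAAGCATTCCGGTGCA, then reverse.
(b) mRNA matches the coding strand with T→U.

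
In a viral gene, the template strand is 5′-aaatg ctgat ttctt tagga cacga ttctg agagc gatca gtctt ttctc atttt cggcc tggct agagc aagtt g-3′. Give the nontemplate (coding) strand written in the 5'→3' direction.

The coding strand is complementary and antiparallel to the template: take the complement (A↔T, G↔C) and reverse.

5′-CAACTTGCTCTAGCCAGGCCGAAAATGAGAAAAGACTGATCGCTCTCAGAATCGTGTCCTAAAGAAATCAGCATTT-3′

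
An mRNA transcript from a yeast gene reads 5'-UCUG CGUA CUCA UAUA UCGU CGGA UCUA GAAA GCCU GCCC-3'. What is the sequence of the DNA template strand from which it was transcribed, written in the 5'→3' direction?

Replace U with T to get the coding DNA strand: TCTGCGTACTCATATATCGTCGGATCTAGAAAGCCTGCCC. The template strand is its reverse complement (complement AGACGCATGAGTATATAGCAGCCTAGATCTTTCGGACGGG, then reverse).

5'-GGGCAGGCTTTCTAGATCCGACGATATATGAGTACGCAGA-3'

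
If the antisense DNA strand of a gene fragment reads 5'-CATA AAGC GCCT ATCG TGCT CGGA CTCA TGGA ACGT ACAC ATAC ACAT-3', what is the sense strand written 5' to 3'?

The coding strand is complementary and antiparallel to the template: take the complement (A↔T, G↔C) and reverse.

5'-ATGTGTATGTGTACGTTCCATGAGTCCGAGCACGATAGGCGCTTTATG-3'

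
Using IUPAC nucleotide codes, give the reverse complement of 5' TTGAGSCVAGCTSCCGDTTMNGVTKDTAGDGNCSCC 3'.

5'-GGSGNCHCTAHMABCNKAAHCGGSAGCTBGSCTCAA-3'

Standard pairs A↔T, G↔C; ambiguity codes pair M↔K, S↔S, D↔H, V↔B, N↔N. Complement (AACTCSGBTCGASGGCHAAKNCBAMHATCHCNGSGG), then reverse for 5'→3'.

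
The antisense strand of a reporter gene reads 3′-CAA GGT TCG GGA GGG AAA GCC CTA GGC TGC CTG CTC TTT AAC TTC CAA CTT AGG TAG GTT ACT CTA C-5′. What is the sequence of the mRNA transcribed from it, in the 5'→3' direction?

5'-GUUCCAAGCCCUCCCUUUCGGGAUCCGACGGACGAGAAAUUGAAGGUUGAAUCCAUCCAAUGAGAUG-3'

Reading the template 3'→5' as shown, RNA polymerase pairs each base (A→U, T→A, G↔C) to build mRNA 5'→3' directly.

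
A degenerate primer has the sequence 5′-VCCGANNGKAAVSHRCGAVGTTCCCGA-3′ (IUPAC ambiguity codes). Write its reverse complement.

Standard pairs A↔T, G↔C; ambiguity codes pair R↔Y, K↔M, S↔S, H↔D, V↔B, N↔N. Complement (BGGCTNNCMTTBSDYGCTBCAAGGGCT), then reverse for 5'→3'.

5′-TCGGGAACBTCGYDSBTTMCNNTCGGB-3′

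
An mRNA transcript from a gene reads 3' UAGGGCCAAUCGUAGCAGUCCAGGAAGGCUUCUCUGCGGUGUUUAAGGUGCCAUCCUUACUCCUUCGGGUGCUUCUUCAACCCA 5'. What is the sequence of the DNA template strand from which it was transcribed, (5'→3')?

Written 5'→3' the mRNA is ACCCAACUUCUUCGUGGGCUUCCUCAUUCCUACCGUGGAAUUUGUGGCGUCUCUUCGGAAGGACCUGACGAUGCUAACCGGGAU, so the coding DNA strand is ACCCAACTTCTTCGTGGGCTTCCTCATTCCTACCGTGGAATTTGTGGCGTCTCTTCGGAAGGACCTGACGATGCTAACCGGGAT. The template is its reverse complement.

5'-ATCCCGGTTAGCATCGTCAGGTCCTTCCGAAGAGACGCCACAAATTCCACGGTAGGAATGAGGAAGCCCACGAAGAAGTTGGGT-3'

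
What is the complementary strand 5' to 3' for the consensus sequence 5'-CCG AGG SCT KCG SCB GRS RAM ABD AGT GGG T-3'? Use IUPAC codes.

Standard pairs A↔T, G↔C; ambiguity codes pair R↔Y, M↔K, S↔S, B↔V, D↔H. Complement (GGCTCCSGAMGCSGVCYSYTKTVHTCACCCA), then reverse for 5'→3'.

5'-ACCCACTHVTKTYSYCVGSCGMAGSCCTCGG-3'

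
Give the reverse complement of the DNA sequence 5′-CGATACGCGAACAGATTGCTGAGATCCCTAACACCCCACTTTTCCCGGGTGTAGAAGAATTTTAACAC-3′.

Complement each base (A↔T, G↔C): GCTATGCGCTTGTCTAACGACTCTAGGGATTGTGGGGTGAAAAGGGCCCACATCTTCTTAAAATTGTG. Then reverse.

5'-GTGTTAAAATTCTTCTACACCCGGGAAAAGTGGGGTGTTAGGGATCTCAGCAATCTGTTCGCGTATCG-3'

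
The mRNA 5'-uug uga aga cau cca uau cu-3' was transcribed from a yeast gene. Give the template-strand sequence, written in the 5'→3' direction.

Replace U with T to get the coding DNA strand: TTGTGAAGACATCCATATCT. The template strand is its reverse complement (complement AACACTTCTGTAGGTATAGA, then reverse).

5'-AGATATGGATGTCTTCACAA-3'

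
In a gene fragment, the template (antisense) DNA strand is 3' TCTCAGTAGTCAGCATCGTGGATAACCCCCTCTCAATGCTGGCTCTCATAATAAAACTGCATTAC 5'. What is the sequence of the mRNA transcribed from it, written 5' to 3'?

5'-AGAGUCAUCAGUCGUAGCACCUAUUGGGGGAGAGUUACGACCGAGAGUAUUAUUUUGACGUAAUG-3'

Reading the template 3'→5' as shown, RNA polymerase pairs each base (A→U, T→A, G↔C) to build mRNA 5'→3' directly.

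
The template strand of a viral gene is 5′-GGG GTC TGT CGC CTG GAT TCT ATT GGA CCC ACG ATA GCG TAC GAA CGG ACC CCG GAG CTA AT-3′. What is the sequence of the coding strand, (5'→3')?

The coding strand is complementary and antiparallel to the template: take the complement (A↔T, G↔C) and reverse.

5'-ATTAGCTCCGGGGTCCGTTCGTACGCTATCGTGGGTCCAATAGAATCCAGGCGACAGACCCC-3'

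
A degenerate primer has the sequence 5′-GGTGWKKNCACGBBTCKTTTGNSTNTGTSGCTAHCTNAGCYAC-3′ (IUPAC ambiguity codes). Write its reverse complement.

Standard pairs A↔T, G↔C; ambiguity codes pair Y↔R, K↔M, W↔W, S↔S, B↔V, H↔D, N↔N. Complement (CCACWMMNGTGCVVAGMAAACNSANACASCGATDGANTCGRTG), then reverse for 5'→3'.

5'-GTRGCTNAGDTAGCSACANASNCAAAMGAVVCGTGNMMWCACC-3'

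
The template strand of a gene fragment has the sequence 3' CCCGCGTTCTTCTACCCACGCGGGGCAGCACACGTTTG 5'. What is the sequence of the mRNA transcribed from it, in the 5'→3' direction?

5'-GGGCGCAAGAAGAUGGGUGCGCCCCGUCGUGUGCAAAC-3'

Reading the template 3'→5' as shown, RNA polymerase pairs each base (A→U, T→A, G↔C) to build mRNA 5'→3' directly.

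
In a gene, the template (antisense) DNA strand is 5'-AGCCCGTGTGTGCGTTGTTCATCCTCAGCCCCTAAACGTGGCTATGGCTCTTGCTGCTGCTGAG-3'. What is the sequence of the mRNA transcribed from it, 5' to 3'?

RNA polymerase reads the template 3'→5' and synthesizes mRNA 5'→3' by base-pairing (A→U, T→A, G↔C). The complement of the template is TCGGGCACACACGCAACAAGTAGGAGTCGGGGATTTGCACCGATACCGAGAACGACGACGACTC; antiparallel, so 5'→3' the coding strand is CTCAGCAGCAGCAAGAGCCATAGCCACGTTTAGGGGCTGAGGATGAACAACGCACACACGGGCT. Replace T with U for the mRNA.

5'-CUCAGCAGCAGCAAGAGCCAUAGCCACGUUUAGGGGCUGAGGAUGAACAACGCACACACGGGCU-3'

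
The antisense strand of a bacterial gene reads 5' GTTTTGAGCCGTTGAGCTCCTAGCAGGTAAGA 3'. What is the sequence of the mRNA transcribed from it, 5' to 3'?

5'-UCUUACCUGCUAGGAGCUCAACGGCUCAAAAC-3'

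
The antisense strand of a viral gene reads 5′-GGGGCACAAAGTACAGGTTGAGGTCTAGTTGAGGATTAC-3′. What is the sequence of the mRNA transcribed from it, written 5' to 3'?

5'-GUAAUCCUCAACUAGACCUCAACCUGUACUUUGUGCCCC-3'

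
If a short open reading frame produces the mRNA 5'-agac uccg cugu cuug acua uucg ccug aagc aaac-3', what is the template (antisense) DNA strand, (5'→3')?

Replace U with T to get the coding DNA strand: AGACTCCGCTGTCTTGACTATTCGCCTGAAGCAAAC. The template strand is its reverse complement (complement TCTGAGGCGACAGAACTGATAAGCGGACTTCGTTTG, then reverse).

5'-GTTTGCTTCAGGCGAATAGTCAAGACAGCGGAGTCT-3'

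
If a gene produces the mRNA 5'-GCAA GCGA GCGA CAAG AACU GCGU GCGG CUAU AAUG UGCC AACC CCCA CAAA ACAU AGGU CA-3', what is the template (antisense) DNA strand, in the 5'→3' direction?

5'-TGACCTATGTTTTGTGGGGGTTGGCACATTATAGCCGCACGCAGTTCTTGTCGCTCGCTTGC-3'

Replace U with T to get the coding DNA strand: GCAAGCGAGCGACAAGAACTGCGTGCGGCTATAATGTGCCAACCCCCACAAAACATAGGTCA. The template strand is its reverse complement (complement CGTTCGCTCGCTGTTCTTGACGCACGCCGATATTACACGGTTGGGGGTGTTTTGTATCCAGT, then reverse).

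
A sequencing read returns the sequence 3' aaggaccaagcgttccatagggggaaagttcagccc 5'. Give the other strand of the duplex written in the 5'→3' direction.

5'-TTCCTGGTTCGCAAGGTATCCCCCTTTCAAGTCGGG-3'

The strand is given 3'→5', so its complement runs 5'→3' in the same left-to-right order: pair each base A↔T, G↔C.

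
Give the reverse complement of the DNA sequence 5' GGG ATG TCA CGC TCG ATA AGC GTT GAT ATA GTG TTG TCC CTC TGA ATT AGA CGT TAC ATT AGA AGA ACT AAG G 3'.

5'-CCTTAGTTCTTCTAATGTAACGTCTAATTCAGAGGGACAACACTATATCAACGCTTATCGAGCGTGACATCCC-3'

Complement each base (A↔T, G↔C): CCCTACAGTGCGAGCTATTCGCAACTATATCACAACAGGGAGACTTAATCTGCAATGTAATCTTCTTGATTCC. Then reverse.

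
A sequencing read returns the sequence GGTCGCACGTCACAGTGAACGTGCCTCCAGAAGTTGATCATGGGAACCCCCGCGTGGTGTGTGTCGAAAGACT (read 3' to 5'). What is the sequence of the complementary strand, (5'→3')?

5'-CCAGCGTGCAGTGTCACTTGCACGGAGGTCTTCAACTAGTACCCTTGGGGGCGCACCACACACAGCTTTCTGA-3'

The strand is given 3'→5', so its complement runs 5'→3' in the same left-to-right order: pair each base A↔T, G↔C.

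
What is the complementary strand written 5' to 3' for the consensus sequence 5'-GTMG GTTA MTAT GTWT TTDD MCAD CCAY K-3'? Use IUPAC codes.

5'-MRTGGHTGKHHAAAWACATAKTAACCKAC-3'

Standard pairs A↔T, G↔C; ambiguity codes pair Y↔R, M↔K, W↔W, D↔H. Complement (CAKCCAATKATACAWAAAHHKGTHGGTRM), then reverse for 5'→3'.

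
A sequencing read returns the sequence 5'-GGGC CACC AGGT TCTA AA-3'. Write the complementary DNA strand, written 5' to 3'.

5'-TTTAGAACCTGGTGGCCC-3'

The complement of GGGCCACCAGGTTCTAAA is CCCGGTGGTCCAAGATTT (A↔T, G↔C). DNA strands are antiparallel, so the complementary strand runs 3'→5'; reversing gives the 5'→3' form.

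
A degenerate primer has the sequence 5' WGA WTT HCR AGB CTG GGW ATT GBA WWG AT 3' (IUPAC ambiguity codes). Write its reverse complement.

5'-ATCWWTVCAATWCCCAGVCTYGDAAWTCW-3'

Standard pairs A↔T, G↔C; ambiguity codes pair R↔Y, W↔W, B↔V, H↔D. Complement (WCTWAADGYTCVGACCCWTAACVTWWCTA), then reverse for 5'→3'.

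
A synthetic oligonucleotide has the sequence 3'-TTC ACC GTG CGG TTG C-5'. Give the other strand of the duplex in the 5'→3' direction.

5′-AAGTGGCACGCCAACG-3′

The strand is given 3'→5', so its complement runs 5'→3' in the same left-to-right order: pair each base A↔T, G↔C.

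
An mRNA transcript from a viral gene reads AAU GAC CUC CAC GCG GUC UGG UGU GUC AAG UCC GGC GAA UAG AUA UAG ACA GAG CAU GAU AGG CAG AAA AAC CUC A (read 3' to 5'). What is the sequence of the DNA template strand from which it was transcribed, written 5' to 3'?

Written 5'→3' the mRNA is ACUCCAAAAAGACGGAUAGUACGAGACAGAUAUAGAUAAGCGGCCUGAACUGUGUGGUCUGGCGCACCUCCAGUAA, so the coding DNA strand is ACTCCAAAAAGACGGATAGTACGAGACAGATATAGATAAGCGGCCTGAACTGTGTGGTCTGGCGCACCTCCAGTAA. The template is its reverse complement.

5'-TTACTGGAGGTGCGCCAGACCACACAGTTCAGGCCGCTTATCTATATCTGTCTCGTACTATCCGTCTTTTTGGAGT-3'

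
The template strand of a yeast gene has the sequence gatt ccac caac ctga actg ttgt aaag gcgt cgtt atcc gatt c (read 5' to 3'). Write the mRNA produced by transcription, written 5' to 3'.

5′-GAAUCGGAUAACGACGCCUUUACAACAGUUCAGGUUGGUGGAAUC-3′

The mRNA has the sequence of the coding strand (reverse complement of the template) with T→U. Reverse complement of GATTCCACCAACCTGAACTGTTGTAAAGGCGTCGTTATCCGATTC is GAATCGGATAACGACGCCTTTACAACAGTTCAGGTTGGTGGAATC; then T→U.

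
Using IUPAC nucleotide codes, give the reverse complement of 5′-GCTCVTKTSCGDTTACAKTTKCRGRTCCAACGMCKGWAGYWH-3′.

Standard pairs A↔T, G↔C; ambiguity codes pair R↔Y, M↔K, W↔W, S↔S, D↔H, V↔B. Complement (CGAGBAMASGCHAATGTMAAMGYCYAGGTTGCKGMCWTCRWD), then reverse for 5'→3'.

5'-DWRCTWCMGKCGTTGGAYCYGMAAMTGTAAHCGSAMABGAGC-3'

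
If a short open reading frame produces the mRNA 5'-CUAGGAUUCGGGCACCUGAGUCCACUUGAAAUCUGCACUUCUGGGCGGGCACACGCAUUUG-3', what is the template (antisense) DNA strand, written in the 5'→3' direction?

Replace U with T to get the coding DNA strand: CTAGGATTCGGGCACCTGAGTCCACTTGAAATCTGCACTTCTGGGCGGGCACACGCATTTG. The template strand is its reverse complement (complement GATCCTAAGCCCGTGGACTCAGGTGAACTTTAGACGTGAAGACCCGCCCGTGTGCGTAAAC, then reverse).

5′-CAAATGCGTGTGCCCGCCCAGAAGTGCAGATTTCAAGTGGACTCAGGTGCCCGAATCCTAG-3′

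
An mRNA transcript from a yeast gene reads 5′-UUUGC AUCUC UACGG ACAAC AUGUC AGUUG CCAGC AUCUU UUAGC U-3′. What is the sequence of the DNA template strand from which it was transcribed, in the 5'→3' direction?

Replace U with T to get the coding DNA strand: TTTGCATCTCTACGGACAACATGTCAGTTGCCAGCATCTTTTAGCT. The template strand is its reverse complement (complement AAACGTAGAGATGCCTGTTGTACAGTCAACGGTCGTAGAAAATCGA, then reverse).

5'-AGCTAAAAGATGCTGGCAACTGACATGTTGTCCGTAGAGATGCAAA-3'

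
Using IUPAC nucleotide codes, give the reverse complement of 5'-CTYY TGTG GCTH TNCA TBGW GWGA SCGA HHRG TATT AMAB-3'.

5'-VTKTAATACYDDTCGSTCWCWCVATGNADAGCCACARRAG-3'

Standard pairs A↔T, G↔C; ambiguity codes pair R↔Y, M↔K, W↔W, S↔S, B↔V, H↔D, N↔N. Complement (GARRACACCGADANGTAVCWCWCTSGCTDDYCATAATKTV), then reverse for 5'→3'.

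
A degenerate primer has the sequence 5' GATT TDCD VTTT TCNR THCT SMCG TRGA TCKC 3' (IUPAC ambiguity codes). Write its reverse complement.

5'-GMGATCYACGKSAGDAYNGAAAABHGHAAATC-3'

Standard pairs A↔T, G↔C; ambiguity codes pair R↔Y, M↔K, S↔S, D↔H, V↔B, N↔N. Complement (CTAAAHGHBAAAAGNYADGASKGCAYCTAGMG), then reverse for 5'→3'.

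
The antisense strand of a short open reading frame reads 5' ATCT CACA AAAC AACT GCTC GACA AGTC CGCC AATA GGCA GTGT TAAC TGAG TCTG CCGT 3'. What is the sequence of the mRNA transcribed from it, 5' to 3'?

5'-ACGGCAGACUCAGUUAACACUGCCUAUUGGCGGACUUGUCGAGCAGUUGUUUUGUGAGAU-3'

The mRNA has the sequence of the coding strand (reverse complement of the template) with T→U. Reverse complement of ATCTCACAAAACAACTGCTCGACAAGTCCGCCAATAGGCAGTGTTAACTGAGTCTGCCGT is ACGGCAGACTCAGTTAACACTGCCTATTGGCGGACTTGTCGAGCAGTTGTTTTGTGAGAT; then T→U.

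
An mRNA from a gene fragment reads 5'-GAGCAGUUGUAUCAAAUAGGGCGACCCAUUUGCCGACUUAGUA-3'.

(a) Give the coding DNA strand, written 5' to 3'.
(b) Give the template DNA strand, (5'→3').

(a) The coding strand matches the mRNA with U→T.
(b) The template strand is the reverse complement of the coding strand.

(a) 5'-GAGCAGTTGTATCAAATAGGGCGACCCATTTGCCGACTTAGTA-3'
(b) 5'-TACTAAGTCGGCAAATGGGTCGCCCTATTTGATACAACTGCTC-3'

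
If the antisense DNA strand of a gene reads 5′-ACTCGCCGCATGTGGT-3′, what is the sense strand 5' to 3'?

The coding strand is complementary and antiparallel to the template: take the complement (A↔T, G↔C) and reverse.

5'-ACCACATGCGGCGAGT-3'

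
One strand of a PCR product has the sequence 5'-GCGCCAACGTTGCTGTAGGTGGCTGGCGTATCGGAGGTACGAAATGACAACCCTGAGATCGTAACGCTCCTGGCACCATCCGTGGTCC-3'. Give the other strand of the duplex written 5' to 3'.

5'-GGACCACGGATGGTGCCAGGAGCGTTACGATCTCAGGGTTGTCATTTCGTACCTCCGATACGCCAGCCACCTACAGCAACGTTGGCGC-3'

Pairing A↔T and G↔C gives CGCGGTTGCAACGACATCCACCGACCGCATAGCCTCCATGCTTTACTGTTGGGACTCTAGCATTGCGAGGACCGTGGTAGGCACCAGG, running 3'→5'. Reverse for the 5'→3' convention.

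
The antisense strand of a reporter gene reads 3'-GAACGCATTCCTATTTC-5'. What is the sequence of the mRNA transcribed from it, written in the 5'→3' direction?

5'-CUUGCGUAAGGAUAAAG-3'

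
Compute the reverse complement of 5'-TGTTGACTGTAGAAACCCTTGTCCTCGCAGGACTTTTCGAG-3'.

Reading the sequence 3'→5' and pairing each base (A↔T, G↔C) gives the reverse complement directly.

5′-CTCGAAAAGTCCTGCGAGGACAAGGGTTTCTACAGTCAACA-3′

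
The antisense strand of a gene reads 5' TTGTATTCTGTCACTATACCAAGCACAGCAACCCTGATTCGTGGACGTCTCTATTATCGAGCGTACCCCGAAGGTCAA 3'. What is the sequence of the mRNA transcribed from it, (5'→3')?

5'-UUGACCUUCGGGGUACGCUCGAUAAUAGAGACGUCCACGAAUCAGGGUUGCUGUGCUUGGUAUAGUGACAGAAUACAA-3'

The mRNA has the sequence of the coding strand (reverse complement of the template) with T→U. Reverse complement of TTGTATTCTGTCACTATACCAAGCACAGCAACCCTGATTCGTGGACGTCTCTATTATCGAGCGTACCCCGAAGGTCAA is TTGACCTTCGGGGTACGCTCGATAATAGAGACGTCCACGAATCAGGGTTGCTGTGCTTGGTATAGTGACAGAATACAA; then T→U.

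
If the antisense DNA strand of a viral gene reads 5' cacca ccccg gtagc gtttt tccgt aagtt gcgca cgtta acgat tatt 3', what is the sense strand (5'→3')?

The coding strand is complementary and antiparallel to the template: take the complement (A↔T, G↔C) and reverse.

5'-AATAATCGTTAACGTGCGCAACTTACGGAAAAACGCTACCGGGGTGGTG-3'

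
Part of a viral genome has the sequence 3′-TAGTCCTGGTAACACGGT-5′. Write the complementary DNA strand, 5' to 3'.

5′-ATCAGGACCATTGTGCCA-3′

The strand is given 3'→5', so its complement runs 5'→3' in the same left-to-right order: pair each base A↔T, G↔C.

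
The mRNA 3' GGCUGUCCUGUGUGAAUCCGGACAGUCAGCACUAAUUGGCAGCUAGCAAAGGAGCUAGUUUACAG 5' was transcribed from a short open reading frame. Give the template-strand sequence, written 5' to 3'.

Written 5'→3' the mRNA is GACAUUUGAUCGAGGAAACGAUCGACGGUUAAUCACGACUGACAGGCCUAAGUGUGUCCUGUCGG, so the coding DNA strand is GACATTTGATCGAGGAAACGATCGACGGTTAATCACGACTGACAGGCCTAAGTGTGTCCTGTCGG. The template is its reverse complement.

5'-CCGACAGGACACACTTAGGCCTGTCAGTCGTGATTAACCGTCGATCGTTTCCTCGATCAAATGTC-3'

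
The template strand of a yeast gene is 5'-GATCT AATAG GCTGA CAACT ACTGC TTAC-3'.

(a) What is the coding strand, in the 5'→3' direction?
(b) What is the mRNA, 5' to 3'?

(a) The coding strand is the reverse complement of the template: complement CTAGATTATCCGACTGTTGATGACGAATG, then reverse.
(b) mRNA has the coding-strand sequence with T→U.

(a) 5'-GTAAGCAGTAGTTGTCAGCCTATTAGATC-3'
(b) 5'-GUAAGCAGUAGUUGUCAGCCUAUUAGAUC-3'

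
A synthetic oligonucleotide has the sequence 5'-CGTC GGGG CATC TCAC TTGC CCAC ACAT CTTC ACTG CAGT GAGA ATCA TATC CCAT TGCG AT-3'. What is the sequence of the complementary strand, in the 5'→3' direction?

5'-ATCGCAATGGGATATGATTCTCACTGCAGTGAAGATGTGTGGGCAAGTGAGATGCCCCGACG-3'

Pairing A↔T and G↔C gives GCAGCCCCGTAGAGTGAACGGGTGTGTAGAAGTGACGTCACTCTTAGTATAGGGTAACGCTA, running 3'→5'. Reverse for the 5'→3' convention.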